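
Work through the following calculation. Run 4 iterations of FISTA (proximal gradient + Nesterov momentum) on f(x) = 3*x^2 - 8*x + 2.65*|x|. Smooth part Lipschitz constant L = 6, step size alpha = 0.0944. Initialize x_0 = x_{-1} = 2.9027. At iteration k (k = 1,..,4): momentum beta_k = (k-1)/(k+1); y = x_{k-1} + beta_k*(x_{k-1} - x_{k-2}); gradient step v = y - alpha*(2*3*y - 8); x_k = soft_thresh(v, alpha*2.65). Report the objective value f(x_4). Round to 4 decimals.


FISTA on f(x) = 3*x^2 - 8*x + 2.65*|x|
L = 6, alpha = 0.0944
Iteration 1: beta = 0.0, y = 2.9027 + 0.0*(2.9027 - 2.9027) = 2.9027
  grad(y) = 9.4162, v = y - alpha*grad = 2.0138
  prox(v) = soft_thresh(2.0138, 0.2502) = 1.7637
Iteration 2: beta = 0.3333, y = 1.7637 + 0.3333*(1.7637 - 2.9027) = 1.384
  grad(y) = 0.3038, v = y - alpha*grad = 1.3553
  prox(v) = soft_thresh(1.3553, 0.2502) = 1.1051
Iteration 3: beta = 0.5, y = 1.1051 + 0.5*(1.1051 - 1.7637) = 0.7759
  grad(y) = -3.3448, v = y - alpha*grad = 1.0916
  prox(v) = soft_thresh(1.0916, 0.2502) = 0.8415
Iteration 4: beta = 0.6, y = 0.8415 + 0.6*(0.8415 - 1.1051) = 0.6833
  grad(y) = -3.9005, v = y - alpha*grad = 1.0515
  prox(v) = soft_thresh(1.0515, 0.2502) = 0.8013
f(x_4) = 3*0.8013^2 - 8*0.8013 + 2.65*|0.8013| = -2.3607


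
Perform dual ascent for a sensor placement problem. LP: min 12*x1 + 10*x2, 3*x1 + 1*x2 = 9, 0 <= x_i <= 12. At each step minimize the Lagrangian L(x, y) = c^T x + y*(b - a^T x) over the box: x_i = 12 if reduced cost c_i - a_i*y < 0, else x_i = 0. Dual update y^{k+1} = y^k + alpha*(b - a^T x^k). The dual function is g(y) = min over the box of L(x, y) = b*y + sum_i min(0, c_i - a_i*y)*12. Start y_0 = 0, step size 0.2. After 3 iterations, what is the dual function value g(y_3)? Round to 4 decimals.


Dual ascent for LP: min 12*x1 + 10*x2, 3*x1 + 1*x2 = 9, 0 <= x_i <= 12
Step 1: y^k = 0.0, reduced costs: (12.0, 10.0)
  x^k = (0.0, 0.0), subgradient = b - a^T x = 9.0
  y^{k+1} = 0.0 + 0.2*9.0 = 1.8
Step 2: y^k = 1.8, reduced costs: (6.6, 8.2)
  x^k = (0.0, 0.0), subgradient = b - a^T x = 9.0
  y^{k+1} = 1.8 + 0.2*9.0 = 3.6
Step 3: y^k = 3.6, reduced costs: (1.2, 6.4)
  x^k = (0.0, 0.0), subgradient = b - a^T x = 9.0
  y^{k+1} = 3.6 + 0.2*9.0 = 5.4
Dual objective at y_3 = 5.4: reduced costs (-4.2, 4.6), box minimizer x = (12.0, 0.0)
g(y_3) = b*y + (c1 - a1*y)*x1 + (c2 - a2*y)*x2 = 9*5.4 + (-4.2)*12.0 + 4.6*0.0 = 48.6 - 50.4 + 0.0 = -1.8


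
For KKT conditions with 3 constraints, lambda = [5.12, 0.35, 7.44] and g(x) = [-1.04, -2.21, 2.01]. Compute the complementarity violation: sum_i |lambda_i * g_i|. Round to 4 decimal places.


KKT complementary slackness check:
lambda_1 * g_1 = 5.12 * -1.04 = -5.3248
lambda_2 * g_2 = 0.35 * -2.21 = -0.7735
lambda_3 * g_3 = 7.44 * 2.01 = 14.9544
Total violation = 5.3248 + 0.7735 + 14.9544 = 21.0527


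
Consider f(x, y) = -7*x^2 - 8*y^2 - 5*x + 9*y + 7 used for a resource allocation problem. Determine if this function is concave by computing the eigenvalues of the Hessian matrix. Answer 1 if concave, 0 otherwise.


The Hessian of f(x,y) = -7*x^2 - 8*y^2 - 5*x + 9*y + 7 is:
H = [[-14, 0], [0, -16]]
Trace = -14 - 16 = -30
Determinant = -14*-16 - (0)^2 = 224
Discriminant = (-30)^2 - 4*224 = 4.0
Eigenvalues: lambda_1 = -16.0, lambda_2 = -14.0
The function is concave.

1


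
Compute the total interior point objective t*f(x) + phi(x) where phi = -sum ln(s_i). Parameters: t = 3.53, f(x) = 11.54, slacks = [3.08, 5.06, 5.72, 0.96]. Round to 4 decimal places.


Step 1: Compute log-barrier.
ln values: [1.1249, 1.6214, 1.744, -0.0408]
phi = -(1.1249 + 1.6214 + 1.744 - 0.0408) = -4.4494
Step 2: Compute augmented objective.
t*f(x) = 3.53*11.54 = 40.7362
Total = 40.7362 - 4.4494 = 36.2868


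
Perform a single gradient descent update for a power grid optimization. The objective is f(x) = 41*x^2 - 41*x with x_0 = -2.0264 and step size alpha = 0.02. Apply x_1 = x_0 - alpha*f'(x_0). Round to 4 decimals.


We compute the gradient at x_0 and apply the update.
f'(x) = 82*x - 41
f'(-2.0264) = 82*-2.0264 - 41 = -207.1648
x_1 = -2.0264 - 0.02*-207.1648 = 2.1169


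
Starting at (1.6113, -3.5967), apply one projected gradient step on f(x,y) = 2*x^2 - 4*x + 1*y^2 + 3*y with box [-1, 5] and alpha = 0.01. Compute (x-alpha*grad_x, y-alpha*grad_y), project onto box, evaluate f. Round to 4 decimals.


Step 1: Compute gradient at (1.6113, -3.5967).
grad_x = 2*2*1.6113 - 4 = 2.4452
grad_y = 2*1*-3.5967 + 3 = -4.1934
Step 2: Gradient step.
x_raw = 1.6113 - 0.01*2.4452 = 1.5868
y_raw = -3.5967 - 0.01*-4.1934 = -3.5548
Step 3: Project onto [-1, 5].
x_proj = clip(1.5868) = 1.5868
y_proj = clip(-3.5548) = -1.0
Step 4: Evaluate f.
f(1.5868, -1.0) = -3.3112


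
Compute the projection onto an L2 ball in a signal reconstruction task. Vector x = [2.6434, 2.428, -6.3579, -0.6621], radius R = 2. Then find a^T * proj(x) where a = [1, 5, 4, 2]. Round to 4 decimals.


Step 1: Compute ||x|| (intermediates to 6 decimals).
||x|| = sqrt(2.6434^2 + 2.428^2 + (-6.3579)^2 + (-0.6621)^2) = 7.331031
Step 2: Project.
Since ||x|| > R, scale = R/||x|| = 2/7.331031 = 0.272813, proj(x) = scale * x
proj(x) = [0.721154, 0.66239, -1.734518, -0.180629]
Step 3: Dot product.
a^T * proj(x) = 1*0.721154 + 5*0.66239 + 4*(-1.734518) + 2*(-0.180629) = -3.2662


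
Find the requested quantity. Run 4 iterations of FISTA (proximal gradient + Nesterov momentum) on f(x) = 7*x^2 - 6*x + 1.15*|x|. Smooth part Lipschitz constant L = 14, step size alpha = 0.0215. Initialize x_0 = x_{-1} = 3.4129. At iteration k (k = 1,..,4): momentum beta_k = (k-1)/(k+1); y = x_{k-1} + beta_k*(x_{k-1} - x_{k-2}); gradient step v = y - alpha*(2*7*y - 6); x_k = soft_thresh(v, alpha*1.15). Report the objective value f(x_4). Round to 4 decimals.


FISTA on f(x) = 7*x^2 - 6*x + 1.15*|x|
L = 14, alpha = 0.0215
Iteration 1: beta = 0.0, y = 3.4129 + 0.0*(3.4129 - 3.4129) = 3.4129
  grad(y) = 41.7806, v = y - alpha*grad = 2.5146
  prox(v) = soft_thresh(2.5146, 0.0247) = 2.4899
Iteration 2: beta = 0.3333, y = 2.4899 + 0.3333*(2.4899 - 3.4129) = 2.1822
  grad(y) = 24.5511, v = y - alpha*grad = 1.6544
  prox(v) = soft_thresh(1.6544, 0.0247) = 1.6296
Iteration 3: beta = 0.5, y = 1.6296 + 0.5*(1.6296 - 2.4899) = 1.1995
  grad(y) = 10.7934, v = y - alpha*grad = 0.9675
  prox(v) = soft_thresh(0.9675, 0.0247) = 0.9427
Iteration 4: beta = 0.6, y = 0.9427 + 0.6*(0.9427 - 1.6296) = 0.5306
  grad(y) = 1.4284, v = y - alpha*grad = 0.4999
  prox(v) = soft_thresh(0.4999, 0.0247) = 0.4752
f(x_4) = 7*0.4752^2 - 6*0.4752 + 1.15*|0.4752| = -0.7241


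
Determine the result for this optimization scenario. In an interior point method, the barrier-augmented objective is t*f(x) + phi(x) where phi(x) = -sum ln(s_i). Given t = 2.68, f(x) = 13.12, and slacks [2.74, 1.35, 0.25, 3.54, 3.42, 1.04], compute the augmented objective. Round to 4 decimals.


Step 1: Compute log-barrier.
ln values: [1.008, 0.3001, -1.3863, 1.2641, 1.2296, 0.0392]
phi = -(1.008 + 0.3001 - 1.3863 + 1.2641 + 1.2296 + 0.0392) = -2.4548
Step 2: Compute augmented objective.
t*f(x) = 2.68*13.12 = 35.1616
Total = 35.1616 - 2.4548 = 32.7068


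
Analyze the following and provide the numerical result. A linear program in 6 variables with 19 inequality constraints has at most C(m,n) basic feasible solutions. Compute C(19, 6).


Each vertex corresponds to some choice of n active constraints out of m, so the number of vertices is at most C(m, n) = m! / (n!(m-n)!).
m = 19, n = 6
Numerator: 19 * 18 * 17 * 16 * 15 * 14
Denominator: 6! = 720
C(19, 6) = 27132


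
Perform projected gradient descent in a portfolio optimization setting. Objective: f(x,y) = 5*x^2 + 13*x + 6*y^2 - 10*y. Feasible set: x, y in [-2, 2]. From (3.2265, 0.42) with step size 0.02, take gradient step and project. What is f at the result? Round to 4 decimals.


Step 1: Compute gradient at (3.2265, 0.42).
grad_x = 2*5*3.2265 + 13 = 45.265
grad_y = 2*6*0.42 - 10 = -4.96
Step 2: Gradient step.
x_raw = 3.2265 - 0.02*45.265 = 2.3212
y_raw = 0.42 - 0.02*-4.96 = 0.5192
Step 3: Project onto [-2, 2].
x_proj = clip(2.3212) = 2.0
y_proj = clip(0.5192) = 0.5192
Step 4: Evaluate f.
f(2.0, 0.5192) = 42.4254


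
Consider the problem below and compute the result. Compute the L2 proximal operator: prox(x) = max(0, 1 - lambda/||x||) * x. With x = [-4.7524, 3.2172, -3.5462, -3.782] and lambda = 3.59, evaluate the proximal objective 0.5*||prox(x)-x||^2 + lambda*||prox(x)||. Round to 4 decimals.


Step 1: Compute ||x||.
||x|| = 7.734
Step 2: Compute scaling factor.
scale = max(0, 1 - 3.59/7.734) = 0.5358
Step 3: prox(x) = [-2.5464, 1.7238, -1.9001, -2.0265]
||prox(x)|| = 4.144
Step 4: Proximal objective.
0.5*||prox-x||^2 = 6.4441
lambda*||prox|| = 14.877
Total = 21.321


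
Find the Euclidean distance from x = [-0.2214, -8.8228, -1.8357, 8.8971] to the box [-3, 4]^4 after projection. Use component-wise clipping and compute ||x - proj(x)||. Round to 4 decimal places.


Project each component onto [-3, 4].
clip(-0.2214) = -0.2214, clip(-8.8228) = -3.0, clip(-1.8357) = -1.8357, clip(8.8971) = 4.0
Projection = [-0.2214, -3.0, -1.8357, 4.0]
Squared diffs: [0.0, 33.905, 0.0, 23.9816]
Distance = sqrt(57.8866) = 7.6083


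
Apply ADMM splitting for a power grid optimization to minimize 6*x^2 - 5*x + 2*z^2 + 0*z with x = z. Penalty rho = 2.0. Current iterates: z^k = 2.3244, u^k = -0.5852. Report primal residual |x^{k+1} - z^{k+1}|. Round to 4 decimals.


ADMM iteration with rho = 2.0, z^k = 2.3244, u^k = -0.5852
Step 1: x-update.
Minimize 6*x^2 - 5*x + (2.0/2)*(x - 2.3244 - 0.5852)^2
FOC: (2*6 + 2.0)*x = 5 + 2.0*(2.3244 + 0.5852)
x^{k+1} = 0.7728
Step 2: z-update.
Minimize 2*z^2 + 0*z + (2.0/2)*(0.7728 - z - 0.5852)^2
FOC: (2*2 + 2.0)*z = 0 + 2.0*(0.7728 - 0.5852)
z^{k+1} = 0.0625
Step 3: u-update.
u^{k+1} = -0.5852 + 0.7728 - 0.0625 = 0.1251
Step 4: Primal residual = |0.7728 - 0.0625| = 0.7103


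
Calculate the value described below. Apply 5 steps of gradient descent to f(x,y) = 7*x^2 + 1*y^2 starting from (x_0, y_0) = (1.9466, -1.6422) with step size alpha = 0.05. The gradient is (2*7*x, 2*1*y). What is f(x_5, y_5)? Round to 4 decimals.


Gradient descent on f(x,y) = 7*x^2 + 1*y^2.
Starting point: (1.9466, -1.6422), alpha = 0.05
Step 1: grad_x = 2*7*1.9466 = 27.2524, grad_y = 2*1*-1.6422 = -3.2844
  x_1 = 1.9466 - 0.05*27.2524 = 0.584
  y_1 = -1.6422 - 0.05*-3.2844 = -1.478
Step 2: grad_x = 2*7*0.584 = 8.1757, grad_y = 2*1*-1.478 = -2.956
  x_2 = 0.584 - 0.05*8.1757 = 0.1752
  y_2 = -1.478 - 0.05*-2.956 = -1.3302
Step 3: grad_x = 2*7*0.1752 = 2.4527, grad_y = 2*1*-1.3302 = -2.6604
  x_3 = 0.1752 - 0.05*2.4527 = 0.0526
  y_3 = -1.3302 - 0.05*-2.6604 = -1.1972
Step 4: grad_x = 2*7*0.0526 = 0.7358, grad_y = 2*1*-1.1972 = -2.3943
  x_4 = 0.0526 - 0.05*0.7358 = 0.0158
  y_4 = -1.1972 - 0.05*-2.3943 = -1.0774
Step 5: grad_x = 2*7*0.0158 = 0.2207, grad_y = 2*1*-1.0774 = -2.1549
  x_5 = 0.0158 - 0.05*0.2207 = 0.0047
  y_5 = -1.0774 - 0.05*-2.1549 = -0.9697
f(0.0047, -0.9697) = 7*0.0047^2 + 1*(-0.9697)^2 = 0.9405


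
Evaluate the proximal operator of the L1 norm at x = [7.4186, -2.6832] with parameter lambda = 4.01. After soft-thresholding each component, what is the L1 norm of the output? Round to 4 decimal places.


Soft-thresholding with lambda = 4.01:
prox(7.4186) = sign(7.4186)*max(|7.4186| - 4.01, 0) = 3.4086
prox(-2.6832) = sign(-2.6832)*max(|-2.6832| - 4.01, 0) = 0.0
prox(x) = [3.4086, 0.0]
||prox(x)||_1 = 3.4086 + 0.0 = 3.4086


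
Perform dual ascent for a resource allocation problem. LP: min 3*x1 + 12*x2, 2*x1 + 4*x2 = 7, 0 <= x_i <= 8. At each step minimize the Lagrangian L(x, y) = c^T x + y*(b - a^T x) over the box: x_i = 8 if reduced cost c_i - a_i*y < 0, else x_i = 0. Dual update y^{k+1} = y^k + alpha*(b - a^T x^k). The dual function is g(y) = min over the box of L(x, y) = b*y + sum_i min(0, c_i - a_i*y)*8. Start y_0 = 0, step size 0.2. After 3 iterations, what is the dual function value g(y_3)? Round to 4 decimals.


Dual ascent for LP: min 3*x1 + 12*x2, 2*x1 + 4*x2 = 7, 0 <= x_i <= 8
Step 1: y^k = 0.0, reduced costs: (3.0, 12.0)
  x^k = (0.0, 0.0), subgradient = b - a^T x = 7.0
  y^{k+1} = 0.0 + 0.2*7.0 = 1.4
Step 2: y^k = 1.4, reduced costs: (0.2, 6.4)
  x^k = (0.0, 0.0), subgradient = b - a^T x = 7.0
  y^{k+1} = 1.4 + 0.2*7.0 = 2.8
Step 3: y^k = 2.8, reduced costs: (-2.6, 0.8)
  x^k = (8.0, 0.0), subgradient = b - a^T x = -9.0
  y^{k+1} = 2.8 + 0.2*-9.0 = 1.0
Dual objective at y_3 = 1.0: reduced costs (1.0, 8.0), box minimizer x = (0.0, 0.0)
g(y_3) = b*y + (c1 - a1*y)*x1 + (c2 - a2*y)*x2 = 7*1.0 + 1.0*0.0 + 8.0*0.0 = 7.0 + 0.0 + 0.0 = 7.0


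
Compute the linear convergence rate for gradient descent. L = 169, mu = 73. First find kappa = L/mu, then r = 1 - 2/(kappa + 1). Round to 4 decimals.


Step 1: Compute the condition number.
kappa = L/mu = 169/73 = 2.3151
Step 2: Compute the convergence rate.
r = 1 - 2/(kappa + 1) = 1 - 2*mu/(L + mu) = (L - mu)/(L + mu) = 96/242 = 0.3967


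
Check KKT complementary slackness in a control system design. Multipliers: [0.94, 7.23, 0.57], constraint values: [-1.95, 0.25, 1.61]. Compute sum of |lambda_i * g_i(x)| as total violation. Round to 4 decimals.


KKT complementary slackness check:
lambda_1 * g_1 = 0.94 * -1.95 = -1.833
lambda_2 * g_2 = 7.23 * 0.25 = 1.8075
lambda_3 * g_3 = 0.57 * 1.61 = 0.9177
Total violation = 1.833 + 1.8075 + 0.9177 = 4.5582


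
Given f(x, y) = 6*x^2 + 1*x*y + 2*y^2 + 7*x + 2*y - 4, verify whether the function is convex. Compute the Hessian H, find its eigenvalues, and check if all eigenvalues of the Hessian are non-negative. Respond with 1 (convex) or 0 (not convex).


The Hessian of f(x,y) = 6*x^2 + 1*x*y + 2*y^2 + 7*x + 2*y - 4 is:
H = [[12, 1], [1, 4]]
Trace = 12 + 4 = 16
Determinant = 12*4 - (1)^2 = 47
Discriminant = (16)^2 - 4*47 = 68.0
Eigenvalues: lambda_1 = 3.8769, lambda_2 = 12.1231
The function is convex.

1


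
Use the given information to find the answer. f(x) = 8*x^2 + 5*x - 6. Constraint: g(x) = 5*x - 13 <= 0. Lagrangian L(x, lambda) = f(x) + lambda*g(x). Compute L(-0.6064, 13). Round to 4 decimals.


Step 1: Evaluate f(x).
f(-0.6064) = 8*(-0.6064)^2 + 5*(-0.6064) - 6 = -6.0902
Step 2: Evaluate g(x).
g(-0.6064) = 5*-0.6064 - 13 = -16.032
Step 3: Compute Lagrangian.
L = -6.0902 + 13*-16.032 = -214.5062


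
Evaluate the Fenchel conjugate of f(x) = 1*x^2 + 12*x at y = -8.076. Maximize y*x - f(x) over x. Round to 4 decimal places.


f*(y) = sup_x {y*x - a*x^2 - b*x} = sup_x {(y-b)*x - a*x^2}
FOC: (y - b) - 2a*x = 0 => x* = (y - b)/(2a)
x* = (-8.076 - 12)/(2*1) = -10.038
f*(-8.076) = (y-b)^2/(4a) = (-8.076 - 12)^2/(4*1)
= 403.0458/4 = 100.7614


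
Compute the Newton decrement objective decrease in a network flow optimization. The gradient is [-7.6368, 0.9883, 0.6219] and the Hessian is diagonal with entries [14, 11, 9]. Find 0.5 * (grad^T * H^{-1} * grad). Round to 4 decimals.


Step 1: H is diagonal, so H^(-1) * g = [-0.5455, 0.0898, 0.0691].
Step 2: g^T H^(-1) g = sum_i g_i^2 / H_ii
  = (-7.6368)^2/14 + (0.9883)^2/11 + (0.6219)^2/9
  = 4.1658 + 0.0888 + 0.043 = 4.2975
Step 3: Objective decrease = 0.5 * g^T H^(-1) g = 2.1488


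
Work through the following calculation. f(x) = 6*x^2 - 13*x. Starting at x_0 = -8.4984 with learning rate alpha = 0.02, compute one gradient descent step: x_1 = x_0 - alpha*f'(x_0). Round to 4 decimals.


We compute the gradient at x_0 and apply the update.
f'(x) = 12*x - 13
f'(-8.4984) = 12*-8.4984 - 13 = -114.9808
x_1 = -8.4984 - 0.02*-114.9808 = -6.1988


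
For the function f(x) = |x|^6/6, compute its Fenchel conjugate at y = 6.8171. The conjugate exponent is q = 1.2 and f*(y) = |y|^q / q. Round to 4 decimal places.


The conjugate exponent q satisfies 1/p + 1/q = 1.
p = 6, so q = 6/(6 - 1) = 1.2
|y|^q = 6.8171^1.2 = 10.0074
f*(6.8171) = 10.0074 / 1.2 = 8.3395


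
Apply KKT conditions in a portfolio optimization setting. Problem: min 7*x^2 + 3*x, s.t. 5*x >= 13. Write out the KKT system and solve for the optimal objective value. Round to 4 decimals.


Step 1: Try lambda = 0 (constraint inactive).
x_unc = -3/(2*7) = -0.2143
Check: 5*-0.2143 = -1.0715 < 13 -- violated!
Step 2: Constraint must be active: 5*x = 13
x* = 13/5 = 2.6
lambda = (2*7*2.6 + 3)/5 = 7.88
Step 3: Compute optimal value.
f(x*) = 7*2.6^2 + 3*2.6 = 55.12


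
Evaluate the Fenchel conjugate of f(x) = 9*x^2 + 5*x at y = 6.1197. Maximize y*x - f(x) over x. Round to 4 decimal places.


f*(y) = sup_x {y*x - a*x^2 - b*x} = sup_x {(y-b)*x - a*x^2}
FOC: (y - b) - 2a*x = 0 => x* = (y - b)/(2a)
x* = (6.1197 - 5)/(2*9) = 0.0622
f*(6.1197) = (y-b)^2/(4a) = (6.1197 - 5)^2/(4*9)
= 1.2537/36 = 0.0348


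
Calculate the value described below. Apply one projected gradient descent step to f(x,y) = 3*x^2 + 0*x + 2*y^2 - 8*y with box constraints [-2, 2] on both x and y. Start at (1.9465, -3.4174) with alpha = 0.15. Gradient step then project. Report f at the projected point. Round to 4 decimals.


Step 1: Compute gradient at (1.9465, -3.4174).
grad_x = 2*3*1.9465 + 0 = 11.679
grad_y = 2*2*-3.4174 - 8 = -21.6696
Step 2: Gradient step.
x_raw = 1.9465 - 0.15*11.679 = 0.1947
y_raw = -3.4174 - 0.15*-21.6696 = -0.167
Step 3: Project onto [-2, 2].
x_proj = clip(0.1947) = 0.1947
y_proj = clip(-0.167) = -0.167
Step 4: Evaluate f.
f(0.1947, -0.167) = 1.5051


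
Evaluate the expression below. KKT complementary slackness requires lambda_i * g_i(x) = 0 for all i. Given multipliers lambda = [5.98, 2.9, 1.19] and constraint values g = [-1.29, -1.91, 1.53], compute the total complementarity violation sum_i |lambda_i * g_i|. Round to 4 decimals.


KKT complementary slackness check:
lambda_1 * g_1 = 5.98 * -1.29 = -7.7142
lambda_2 * g_2 = 2.9 * -1.91 = -5.539
lambda_3 * g_3 = 1.19 * 1.53 = 1.8207
Total violation = 7.7142 + 5.539 + 1.8207 = 15.0739


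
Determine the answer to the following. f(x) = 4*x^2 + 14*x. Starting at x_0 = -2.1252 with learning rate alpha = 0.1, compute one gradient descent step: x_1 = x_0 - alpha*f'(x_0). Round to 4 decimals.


We compute the gradient at x_0 and apply the update.
f'(x) = 8*x + 14
f'(-2.1252) = 8*-2.1252 + 14 = -3.0016
x_1 = -2.1252 - 0.1*-3.0016 = -1.825


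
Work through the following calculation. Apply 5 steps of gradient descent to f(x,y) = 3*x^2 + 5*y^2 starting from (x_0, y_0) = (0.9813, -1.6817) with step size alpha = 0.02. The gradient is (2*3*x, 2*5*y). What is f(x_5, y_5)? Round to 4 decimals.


Gradient descent on f(x,y) = 3*x^2 + 5*y^2.
Starting point: (0.9813, -1.6817), alpha = 0.02
Step 1: grad_x = 2*3*0.9813 = 5.8878, grad_y = 2*5*-1.6817 = -16.817
  x_1 = 0.9813 - 0.02*5.8878 = 0.8635
  y_1 = -1.6817 - 0.02*-16.817 = -1.3454
Step 2: grad_x = 2*3*0.8635 = 5.1813, grad_y = 2*5*-1.3454 = -13.4536
  x_2 = 0.8635 - 0.02*5.1813 = 0.7599
  y_2 = -1.3454 - 0.02*-13.4536 = -1.0763
Step 3: grad_x = 2*3*0.7599 = 4.5595, grad_y = 2*5*-1.0763 = -10.7629
  x_3 = 0.7599 - 0.02*4.5595 = 0.6687
  y_3 = -1.0763 - 0.02*-10.7629 = -0.861
Step 4: grad_x = 2*3*0.6687 = 4.0124, grad_y = 2*5*-0.861 = -8.6103
  x_4 = 0.6687 - 0.02*4.0124 = 0.5885
  y_4 = -0.861 - 0.02*-8.6103 = -0.6888
Step 5: grad_x = 2*3*0.5885 = 3.5309, grad_y = 2*5*-0.6888 = -6.8882
  x_5 = 0.5885 - 0.02*3.5309 = 0.5179
  y_5 = -0.6888 - 0.02*-6.8882 = -0.5511
f(0.5179, -0.5511) = 3*0.5179^2 + 5*(-0.5511)^2 = 2.3229


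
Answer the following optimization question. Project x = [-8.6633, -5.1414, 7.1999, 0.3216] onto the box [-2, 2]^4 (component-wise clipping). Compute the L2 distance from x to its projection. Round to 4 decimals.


Project each component onto [-2, 2].
clip(-8.6633) = -2.0, clip(-5.1414) = -2.0, clip(7.1999) = 2.0, clip(0.3216) = 0.3216
Projection = [-2.0, -2.0, 2.0, 0.3216]
Squared diffs: [44.3996, 9.8684, 27.039, 0.0]
Distance = sqrt(81.307) = 9.017


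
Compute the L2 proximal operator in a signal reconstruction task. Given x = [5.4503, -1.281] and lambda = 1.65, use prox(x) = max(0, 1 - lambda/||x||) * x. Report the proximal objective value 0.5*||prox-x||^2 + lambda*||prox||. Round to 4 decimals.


Step 1: Compute ||x||.
||x|| = 5.5988
Step 2: Compute scaling factor.
scale = max(0, 1 - 1.65/5.5988) = 0.7053
Step 3: prox(x) = [3.8441, -0.9035]
||prox(x)|| = 3.9488
Step 4: Proximal objective.
0.5*||prox-x||^2 = 1.3613
lambda*||prox|| = 6.5155
Total = 7.8768


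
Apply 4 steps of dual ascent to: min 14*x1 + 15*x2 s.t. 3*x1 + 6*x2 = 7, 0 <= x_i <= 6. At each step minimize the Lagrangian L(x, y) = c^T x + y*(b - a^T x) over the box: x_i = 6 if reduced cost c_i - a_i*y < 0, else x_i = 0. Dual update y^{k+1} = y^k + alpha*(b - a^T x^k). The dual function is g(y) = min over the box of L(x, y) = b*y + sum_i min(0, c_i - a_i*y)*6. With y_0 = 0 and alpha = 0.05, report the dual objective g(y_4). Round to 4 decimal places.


Dual ascent for LP: min 14*x1 + 15*x2, 3*x1 + 6*x2 = 7, 0 <= x_i <= 6
Step 1: y^k = 0.0, reduced costs: (14.0, 15.0)
  x^k = (0.0, 0.0), subgradient = b - a^T x = 7.0
  y^{k+1} = 0.0 + 0.05*7.0 = 0.35
Step 2: y^k = 0.35, reduced costs: (12.95, 12.9)
  x^k = (0.0, 0.0), subgradient = b - a^T x = 7.0
  y^{k+1} = 0.35 + 0.05*7.0 = 0.7
Step 3: y^k = 0.7, reduced costs: (11.9, 10.8)
  x^k = (0.0, 0.0), subgradient = b - a^T x = 7.0
  y^{k+1} = 0.7 + 0.05*7.0 = 1.05
Step 4: y^k = 1.05, reduced costs: (10.85, 8.7)
  x^k = (0.0, 0.0), subgradient = b - a^T x = 7.0
  y^{k+1} = 1.05 + 0.05*7.0 = 1.4
Dual objective at y_4 = 1.4: reduced costs (9.8, 6.6), box minimizer x = (0.0, 0.0)
g(y_4) = b*y + (c1 - a1*y)*x1 + (c2 - a2*y)*x2 = 7*1.4 + 9.8*0.0 + 6.6*0.0 = 9.8 + 0.0 + 0.0 = 9.8


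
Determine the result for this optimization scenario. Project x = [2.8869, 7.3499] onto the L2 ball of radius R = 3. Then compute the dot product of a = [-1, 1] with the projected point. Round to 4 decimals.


Step 1: Compute ||x|| (intermediates to 6 decimals).
||x|| = sqrt(2.8869^2 + 7.3499^2) = 7.896532
Step 2: Project.
Since ||x|| > R, scale = R/||x|| = 3/7.896532 = 0.379914, proj(x) = scale * x
proj(x) = [1.096774, 2.79233]
Step 3: Dot product.
a^T * proj(x) = -1*1.096774 + 1*2.79233 = 1.6956


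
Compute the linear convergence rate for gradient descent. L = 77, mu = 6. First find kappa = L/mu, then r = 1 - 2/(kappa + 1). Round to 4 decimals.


Step 1: Compute the condition number.
kappa = L/mu = 77/6 = 12.8333
Step 2: Compute the convergence rate.
r = 1 - 2/(kappa + 1) = 1 - 2*mu/(L + mu) = (L - mu)/(L + mu) = 71/83 = 0.8554


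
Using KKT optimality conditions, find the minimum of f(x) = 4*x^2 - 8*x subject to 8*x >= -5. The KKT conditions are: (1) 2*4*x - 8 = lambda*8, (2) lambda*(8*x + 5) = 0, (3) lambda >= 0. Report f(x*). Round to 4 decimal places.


Step 1: Try lambda = 0 (constraint inactive).
Stationarity: 2*4*x - 8 = 0
x* = 8/(2*4) = 1.0
Check constraint: 8*1.0 = 8.0 >= -5 -- satisfied.
Step 2: Compute optimal value.
f(x*) = 4*1.0^2 - 8*1.0 = -4.0


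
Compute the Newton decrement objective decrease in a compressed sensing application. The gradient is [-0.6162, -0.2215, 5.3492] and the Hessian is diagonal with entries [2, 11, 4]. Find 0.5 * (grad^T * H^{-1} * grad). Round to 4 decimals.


Step 1: H is diagonal, so H^(-1) * g = [-0.3081, -0.0201, 1.3373].
Step 2: g^T H^(-1) g = sum_i g_i^2 / H_ii
  = (-0.6162)^2/2 + (-0.2215)^2/11 + (5.3492)^2/4
  = 0.1899 + 0.0045 + 7.1535 = 7.3478
Step 3: Objective decrease = 0.5 * g^T H^(-1) g = 3.6739


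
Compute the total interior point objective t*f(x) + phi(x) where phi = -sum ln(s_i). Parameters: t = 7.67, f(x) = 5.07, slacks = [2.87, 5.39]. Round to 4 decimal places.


Step 1: Compute log-barrier.
ln values: [1.0543, 1.6845]
phi = -(1.0543 + 1.6845) = -2.7389
Step 2: Compute augmented objective.
t*f(x) = 7.67*5.07 = 38.8869
Total = 38.8869 - 2.7389 = 36.148


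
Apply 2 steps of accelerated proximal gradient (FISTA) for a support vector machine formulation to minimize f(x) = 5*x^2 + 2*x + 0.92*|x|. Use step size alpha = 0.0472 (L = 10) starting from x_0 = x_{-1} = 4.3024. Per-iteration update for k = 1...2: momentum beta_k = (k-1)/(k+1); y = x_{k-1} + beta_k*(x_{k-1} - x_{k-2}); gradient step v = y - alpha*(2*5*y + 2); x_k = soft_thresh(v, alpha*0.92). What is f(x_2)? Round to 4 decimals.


FISTA on f(x) = 5*x^2 + 2*x + 0.92*|x|
L = 10, alpha = 0.0472
Iteration 1: beta = 0.0, y = 4.3024 + 0.0*(4.3024 - 4.3024) = 4.3024
  grad(y) = 45.024, v = y - alpha*grad = 2.1773
  prox(v) = soft_thresh(2.1773, 0.0434) = 2.1338
Iteration 2: beta = 0.3333, y = 2.1338 + 0.3333*(2.1338 - 4.3024) = 1.411
  grad(y) = 16.1099, v = y - alpha*grad = 0.6506
  prox(v) = soft_thresh(0.6506, 0.0434) = 0.6072
f(x_2) = 5*0.6072^2 + 2*0.6072 + 0.92*|0.6072| = 3.6163


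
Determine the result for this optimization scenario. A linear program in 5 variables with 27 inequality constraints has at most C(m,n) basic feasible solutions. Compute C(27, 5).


Each vertex corresponds to some choice of n active constraints out of m, so the number of vertices is at most C(m, n) = m! / (n!(m-n)!).
m = 27, n = 5
Numerator: 27 * 26 * 25 * 24 * 23
Denominator: 5! = 120
C(27, 5) = 80730


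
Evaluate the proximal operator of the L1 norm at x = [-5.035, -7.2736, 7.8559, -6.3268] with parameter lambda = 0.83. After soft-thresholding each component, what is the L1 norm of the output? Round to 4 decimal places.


Soft-thresholding with lambda = 0.83:
prox(-5.035) = sign(-5.035)*max(|-5.035| - 0.83, 0) = -4.205
prox(-7.2736) = sign(-7.2736)*max(|-7.2736| - 0.83, 0) = -6.4436
prox(7.8559) = sign(7.8559)*max(|7.8559| - 0.83, 0) = 7.0259
prox(-6.3268) = sign(-6.3268)*max(|-6.3268| - 0.83, 0) = -5.4968
prox(x) = [-4.205, -6.4436, 7.0259, -5.4968]
||prox(x)||_1 = 4.205 + 6.4436 + 7.0259 + 5.4968 = 23.1713


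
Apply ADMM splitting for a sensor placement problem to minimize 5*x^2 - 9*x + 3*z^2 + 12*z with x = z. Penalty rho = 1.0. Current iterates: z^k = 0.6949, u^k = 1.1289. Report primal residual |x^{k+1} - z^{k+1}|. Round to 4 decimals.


ADMM iteration with rho = 1.0, z^k = 0.6949, u^k = 1.1289
Step 1: x-update.
Minimize 5*x^2 - 9*x + (1.0/2)*(x - 0.6949 + 1.1289)^2
FOC: (2*5 + 1.0)*x = 9 + 1.0*(0.6949 - 1.1289)
x^{k+1} = 0.7787
Step 2: z-update.
Minimize 3*z^2 + 12*z + (1.0/2)*(0.7787 - z + 1.1289)^2
FOC: (2*3 + 1.0)*z = -12 + 1.0*(0.7787 + 1.1289)
z^{k+1} = -1.4418
Step 3: u-update.
u^{k+1} = 1.1289 + 0.7787 + 1.4418 = 3.3494
Step 4: Primal residual = |0.7787 + 1.4418| = 2.2205


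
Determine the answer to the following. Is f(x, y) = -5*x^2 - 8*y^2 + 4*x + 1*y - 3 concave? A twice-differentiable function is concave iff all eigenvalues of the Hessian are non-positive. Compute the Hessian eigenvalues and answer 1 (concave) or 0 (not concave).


The Hessian of f(x,y) = -5*x^2 - 8*y^2 + 4*x + 1*y - 3 is:
H = [[-10, 0], [0, -16]]
Trace = -10 - 16 = -26
Determinant = -10*-16 - (0)^2 = 160
Discriminant = (-26)^2 - 4*160 = 36.0
Eigenvalues: lambda_1 = -16.0, lambda_2 = -10.0
The function is concave.

1


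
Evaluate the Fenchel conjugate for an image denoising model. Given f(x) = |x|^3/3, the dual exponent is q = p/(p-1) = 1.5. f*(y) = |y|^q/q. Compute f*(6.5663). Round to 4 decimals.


The conjugate exponent q satisfies 1/p + 1/q = 1.
p = 3, so q = 3/(3 - 1) = 1.5
|y|^q = 6.5663^1.5 = 16.826
f*(6.5663) = 16.826 / 1.5 = 11.2173


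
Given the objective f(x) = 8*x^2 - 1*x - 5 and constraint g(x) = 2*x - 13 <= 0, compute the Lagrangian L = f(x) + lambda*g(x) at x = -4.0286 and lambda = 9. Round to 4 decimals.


Step 1: Evaluate f(x).
f(-4.0286) = 8*(-4.0286)^2 - 1*(-4.0286) - 5 = 128.8655
Step 2: Evaluate g(x).
g(-4.0286) = 2*-4.0286 - 13 = -21.0572
Step 3: Compute Lagrangian.
L = 128.8655 + 9*-21.0572 = -60.6493


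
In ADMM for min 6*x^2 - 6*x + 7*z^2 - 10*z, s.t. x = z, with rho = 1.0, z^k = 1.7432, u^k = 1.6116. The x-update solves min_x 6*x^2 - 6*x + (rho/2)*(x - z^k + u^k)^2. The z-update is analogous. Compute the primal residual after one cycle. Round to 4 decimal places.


ADMM iteration with rho = 1.0, z^k = 1.7432, u^k = 1.6116
Step 1: x-update.
Minimize 6*x^2 - 6*x + (1.0/2)*(x - 1.7432 + 1.6116)^2
FOC: (2*6 + 1.0)*x = 6 + 1.0*(1.7432 - 1.6116)
x^{k+1} = 0.4717
Step 2: z-update.
Minimize 7*z^2 - 10*z + (1.0/2)*(0.4717 - z + 1.6116)^2
FOC: (2*7 + 1.0)*z = 10 + 1.0*(0.4717 + 1.6116)
z^{k+1} = 0.8056
Step 3: u-update.
u^{k+1} = 1.6116 + 0.4717 - 0.8056 = 1.2777
Step 4: Primal residual = |0.4717 - 0.8056| = 0.3339


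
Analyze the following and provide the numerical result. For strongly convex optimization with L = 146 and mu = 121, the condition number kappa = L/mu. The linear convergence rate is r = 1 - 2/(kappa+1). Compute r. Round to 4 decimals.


Step 1: Compute the condition number.
kappa = L/mu = 146/121 = 1.2066
Step 2: Compute the convergence rate.
r = 1 - 2/(kappa + 1) = 1 - 2*mu/(L + mu) = (L - mu)/(L + mu) = 25/267 = 0.0936


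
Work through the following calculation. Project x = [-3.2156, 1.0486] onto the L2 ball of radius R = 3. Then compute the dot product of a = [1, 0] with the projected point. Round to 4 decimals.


Step 1: Compute ||x|| (intermediates to 6 decimals).
||x|| = sqrt((-3.2156)^2 + 1.0486^2) = 3.382254
Step 2: Project.
Since ||x|| > R, scale = R/||x|| = 3/3.382254 = 0.886982, proj(x) = scale * x
proj(x) = [-2.852179, 0.930089]
Step 3: Dot product.
a^T * proj(x) = 1*(-2.852179) + 0*0.930089 = -2.8522


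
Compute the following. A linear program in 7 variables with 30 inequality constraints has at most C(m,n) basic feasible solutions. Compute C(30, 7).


Each vertex corresponds to some choice of n active constraints out of m, so the number of vertices is at most C(m, n) = m! / (n!(m-n)!).
m = 30, n = 7
Numerator: 30 * 29 * 28 * 27 * 26 * 25 * 24
Denominator: 7! = 5040
C(30, 7) = 2035800


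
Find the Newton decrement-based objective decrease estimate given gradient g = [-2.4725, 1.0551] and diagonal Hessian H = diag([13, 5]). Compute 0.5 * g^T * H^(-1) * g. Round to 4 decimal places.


Step 1: H is diagonal, so H^(-1) * g = [-0.1902, 0.211].
Step 2: g^T H^(-1) g = sum_i g_i^2 / H_ii
  = (-2.4725)^2/13 + (1.0551)^2/5
  = 0.4703 + 0.2226 = 0.6929
Step 3: Objective decrease = 0.5 * g^T H^(-1) g = 0.3464


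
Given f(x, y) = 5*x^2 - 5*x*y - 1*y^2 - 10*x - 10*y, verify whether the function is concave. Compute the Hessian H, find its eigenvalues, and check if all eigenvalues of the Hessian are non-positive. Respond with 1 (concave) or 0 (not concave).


The Hessian of f(x,y) = 5*x^2 - 5*x*y - 1*y^2 - 10*x - 10*y is:
H = [[10, -5], [-5, -2]]
Trace = 10 - 2 = 8
Determinant = 10*-2 - (-5)^2 = -45
Discriminant = (8)^2 - 4*-45 = 244.0
Eigenvalues: lambda_1 = -3.8102, lambda_2 = 11.8102
The function is not concave.

0


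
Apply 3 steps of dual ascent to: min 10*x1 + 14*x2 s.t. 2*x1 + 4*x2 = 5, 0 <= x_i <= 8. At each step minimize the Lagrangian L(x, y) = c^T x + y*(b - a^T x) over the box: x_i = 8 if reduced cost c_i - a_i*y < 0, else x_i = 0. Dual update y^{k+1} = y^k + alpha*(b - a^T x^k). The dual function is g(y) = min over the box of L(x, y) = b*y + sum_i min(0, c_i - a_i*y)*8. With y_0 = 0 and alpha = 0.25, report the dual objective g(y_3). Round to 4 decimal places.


Dual ascent for LP: min 10*x1 + 14*x2, 2*x1 + 4*x2 = 5, 0 <= x_i <= 8
Step 1: y^k = 0.0, reduced costs: (10.0, 14.0)
  x^k = (0.0, 0.0), subgradient = b - a^T x = 5.0
  y^{k+1} = 0.0 + 0.25*5.0 = 1.25
Step 2: y^k = 1.25, reduced costs: (7.5, 9.0)
  x^k = (0.0, 0.0), subgradient = b - a^T x = 5.0
  y^{k+1} = 1.25 + 0.25*5.0 = 2.5
Step 3: y^k = 2.5, reduced costs: (5.0, 4.0)
  x^k = (0.0, 0.0), subgradient = b - a^T x = 5.0
  y^{k+1} = 2.5 + 0.25*5.0 = 3.75
Dual objective at y_3 = 3.75: reduced costs (2.5, -1.0), box minimizer x = (0.0, 8.0)
g(y_3) = b*y + (c1 - a1*y)*x1 + (c2 - a2*y)*x2 = 5*3.75 + 2.5*0.0 + (-1.0)*8.0 = 18.75 + 0.0 - 8.0 = 10.75


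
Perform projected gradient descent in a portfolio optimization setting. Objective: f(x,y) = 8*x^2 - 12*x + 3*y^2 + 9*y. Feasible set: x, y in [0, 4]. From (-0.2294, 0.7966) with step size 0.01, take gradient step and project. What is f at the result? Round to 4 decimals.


Step 1: Compute gradient at (-0.2294, 0.7966).
grad_x = 2*8*-0.2294 - 12 = -15.6704
grad_y = 2*3*0.7966 + 9 = 13.7796
Step 2: Gradient step.
x_raw = -0.2294 - 0.01*-15.6704 = -0.0727
y_raw = 0.7966 - 0.01*13.7796 = 0.6588
Step 3: Project onto [0, 4].
x_proj = clip(-0.0727) = 0.0
y_proj = clip(0.6588) = 0.6588
Step 4: Evaluate f.
f(0.0, 0.6588) = 7.2313


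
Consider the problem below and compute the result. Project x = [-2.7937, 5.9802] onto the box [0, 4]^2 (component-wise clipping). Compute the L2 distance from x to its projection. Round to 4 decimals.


Project each component onto [0, 4].
clip(-2.7937) = 0.0, clip(5.9802) = 4.0
Projection = [0.0, 4.0]
Squared diffs: [7.8048, 3.9212]
Distance = sqrt(11.726) = 3.4243


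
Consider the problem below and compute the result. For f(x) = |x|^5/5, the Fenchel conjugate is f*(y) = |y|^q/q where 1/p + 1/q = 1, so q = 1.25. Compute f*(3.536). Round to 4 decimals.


The conjugate exponent q satisfies 1/p + 1/q = 1.
p = 5, so q = 5/(5 - 1) = 1.25
|y|^q = 3.536^1.25 = 4.8489
f*(3.536) = 4.8489 / 1.25 = 3.8791


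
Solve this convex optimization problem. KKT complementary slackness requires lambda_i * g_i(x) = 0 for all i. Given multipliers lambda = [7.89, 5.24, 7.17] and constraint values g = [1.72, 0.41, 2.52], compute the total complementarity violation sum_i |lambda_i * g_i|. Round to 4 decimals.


KKT complementary slackness check:
lambda_1 * g_1 = 7.89 * 1.72 = 13.5708
lambda_2 * g_2 = 5.24 * 0.41 = 2.1484
lambda_3 * g_3 = 7.17 * 2.52 = 18.0684
Total violation = 13.5708 + 2.1484 + 18.0684 = 33.7876


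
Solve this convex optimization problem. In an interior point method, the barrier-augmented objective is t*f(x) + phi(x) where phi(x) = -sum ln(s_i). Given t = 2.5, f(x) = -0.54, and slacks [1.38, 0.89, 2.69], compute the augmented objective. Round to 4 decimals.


Step 1: Compute log-barrier.
ln values: [0.3221, -0.1165, 0.9895]
phi = -(0.3221 - 0.1165 + 0.9895) = -1.1951
Step 2: Compute augmented objective.
t*f(x) = 2.5*-0.54 = -1.35
Total = -1.35 - 1.1951 = -2.5451


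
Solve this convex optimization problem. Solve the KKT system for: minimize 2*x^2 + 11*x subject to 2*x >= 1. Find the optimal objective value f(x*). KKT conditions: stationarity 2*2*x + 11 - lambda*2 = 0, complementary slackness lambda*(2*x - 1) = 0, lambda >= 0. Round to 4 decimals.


Step 1: Try lambda = 0 (constraint inactive).
x_unc = -11/(2*2) = -2.75
Check: 2*-2.75 = -5.5 < 1 -- violated!
Step 2: Constraint must be active: 2*x = 1
x* = 1/2 = 0.5
lambda = (2*2*0.5 + 11)/2 = 6.5
Step 3: Compute optimal value.
f(x*) = 2*0.5^2 + 11*0.5 = 6.0


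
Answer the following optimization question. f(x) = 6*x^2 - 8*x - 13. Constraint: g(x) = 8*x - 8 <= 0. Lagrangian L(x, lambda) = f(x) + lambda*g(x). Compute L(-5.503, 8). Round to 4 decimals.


Step 1: Evaluate f(x).
f(-5.503) = 6*(-5.503)^2 - 8*(-5.503) - 13 = 212.7221
Step 2: Evaluate g(x).
g(-5.503) = 8*-5.503 - 8 = -52.024
Step 3: Compute Lagrangian.
L = 212.7221 + 8*-52.024 = -203.4699


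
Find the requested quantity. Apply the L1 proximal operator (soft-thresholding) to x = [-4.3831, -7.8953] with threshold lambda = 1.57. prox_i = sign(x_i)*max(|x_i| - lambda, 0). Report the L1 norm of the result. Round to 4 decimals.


Soft-thresholding with lambda = 1.57:
prox(-4.3831) = sign(-4.3831)*max(|-4.3831| - 1.57, 0) = -2.8131
prox(-7.8953) = sign(-7.8953)*max(|-7.8953| - 1.57, 0) = -6.3253
prox(x) = [-2.8131, -6.3253]
||prox(x)||_1 = 2.8131 + 6.3253 = 9.1384


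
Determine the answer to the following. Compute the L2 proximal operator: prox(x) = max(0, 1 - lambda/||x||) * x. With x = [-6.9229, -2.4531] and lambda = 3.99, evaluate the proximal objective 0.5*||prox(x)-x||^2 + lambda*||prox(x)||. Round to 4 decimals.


Step 1: Compute ||x||.
||x|| = 7.3447
Step 2: Compute scaling factor.
scale = max(0, 1 - 3.99/7.3447) = 0.4567
Step 3: prox(x) = [-3.162, -1.1205]
||prox(x)|| = 3.3547
Step 4: Proximal objective.
0.5*||prox-x||^2 = 7.9601
lambda*||prox|| = 13.3853
Total = 21.3452


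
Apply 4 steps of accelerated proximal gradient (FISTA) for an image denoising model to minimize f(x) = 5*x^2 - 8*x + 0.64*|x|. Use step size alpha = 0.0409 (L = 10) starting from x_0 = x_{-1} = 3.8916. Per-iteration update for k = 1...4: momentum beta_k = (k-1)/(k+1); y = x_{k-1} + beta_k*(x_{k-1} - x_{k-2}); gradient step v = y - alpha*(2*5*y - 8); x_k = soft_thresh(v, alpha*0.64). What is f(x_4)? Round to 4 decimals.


FISTA on f(x) = 5*x^2 - 8*x + 0.64*|x|
L = 10, alpha = 0.0409
Iteration 1: beta = 0.0, y = 3.8916 + 0.0*(3.8916 - 3.8916) = 3.8916
  grad(y) = 30.916, v = y - alpha*grad = 2.6271
  prox(v) = soft_thresh(2.6271, 0.0262) = 2.601
Iteration 2: beta = 0.3333, y = 2.601 + 0.3333*(2.601 - 3.8916) = 2.1707
  grad(y) = 13.7075, v = y - alpha*grad = 1.6101
  prox(v) = soft_thresh(1.6101, 0.0262) = 1.5839
Iteration 3: beta = 0.5, y = 1.5839 + 0.5*(1.5839 - 2.601) = 1.0754
  grad(y) = 2.7542, v = y - alpha*grad = 0.9628
  prox(v) = soft_thresh(0.9628, 0.0262) = 0.9366
Iteration 4: beta = 0.6, y = 0.9366 + 0.6*(0.9366 - 1.5839) = 0.5482
  grad(y) = -2.518, v = y - alpha*grad = 0.6512
  prox(v) = soft_thresh(0.6512, 0.0262) = 0.625
f(x_4) = 5*0.625^2 - 8*0.625 + 0.64*|0.625| = -2.6469


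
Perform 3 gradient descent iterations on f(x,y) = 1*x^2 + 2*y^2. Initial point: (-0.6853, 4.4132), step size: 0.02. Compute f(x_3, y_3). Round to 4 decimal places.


Gradient descent on f(x,y) = 1*x^2 + 2*y^2.
Starting point: (-0.6853, 4.4132), alpha = 0.02
Step 1: grad_x = 2*1*-0.6853 = -1.3706, grad_y = 2*2*4.4132 = 17.6528
  x_1 = -0.6853 - 0.02*-1.3706 = -0.6579
  y_1 = 4.4132 - 0.02*17.6528 = 4.0601
Step 2: grad_x = 2*1*-0.6579 = -1.3158, grad_y = 2*2*4.0601 = 16.2406
  x_2 = -0.6579 - 0.02*-1.3158 = -0.6316
  y_2 = 4.0601 - 0.02*16.2406 = 3.7353
Step 3: grad_x = 2*1*-0.6316 = -1.2631, grad_y = 2*2*3.7353 = 14.9413
  x_3 = -0.6316 - 0.02*-1.2631 = -0.6063
  y_3 = 3.7353 - 0.02*14.9413 = 3.4365
f(-0.6063, 3.4365) = 1*(-0.6063)^2 + 2*3.4365^2 = 23.9868


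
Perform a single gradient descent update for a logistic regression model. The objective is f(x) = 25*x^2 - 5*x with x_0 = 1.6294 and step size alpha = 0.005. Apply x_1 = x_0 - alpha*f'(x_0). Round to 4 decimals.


We compute the gradient at x_0 and apply the update.
f'(x) = 50*x - 5
f'(1.6294) = 50*1.6294 - 5 = 76.47
x_1 = 1.6294 - 0.005*76.47 = 1.2471


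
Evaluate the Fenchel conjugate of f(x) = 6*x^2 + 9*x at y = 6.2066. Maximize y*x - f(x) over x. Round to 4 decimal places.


f*(y) = sup_x {y*x - a*x^2 - b*x} = sup_x {(y-b)*x - a*x^2}
FOC: (y - b) - 2a*x = 0 => x* = (y - b)/(2a)
x* = (6.2066 - 9)/(2*6) = -0.2328
f*(6.2066) = (y-b)^2/(4a) = (6.2066 - 9)^2/(4*6)
= 7.8031/24 = 0.3251


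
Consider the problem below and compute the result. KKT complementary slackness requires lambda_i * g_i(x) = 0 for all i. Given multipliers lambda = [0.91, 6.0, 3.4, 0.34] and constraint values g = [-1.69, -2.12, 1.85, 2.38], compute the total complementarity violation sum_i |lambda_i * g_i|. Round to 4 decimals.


KKT complementary slackness check:
lambda_1 * g_1 = 0.91 * -1.69 = -1.5379
lambda_2 * g_2 = 6.0 * -2.12 = -12.72
lambda_3 * g_3 = 3.4 * 1.85 = 6.29
lambda_4 * g_4 = 0.34 * 2.38 = 0.8092
Total violation = 1.5379 + 12.72 + 6.29 + 0.8092 = 21.3571


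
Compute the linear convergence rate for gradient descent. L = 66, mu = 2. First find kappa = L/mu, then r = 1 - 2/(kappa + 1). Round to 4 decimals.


Step 1: Compute the condition number.
kappa = L/mu = 66/2 = 33.0
Step 2: Compute the convergence rate.
r = 1 - 2/(kappa + 1) = 1 - 2*mu/(L + mu) = (L - mu)/(L + mu) = 64/68 = 0.9412


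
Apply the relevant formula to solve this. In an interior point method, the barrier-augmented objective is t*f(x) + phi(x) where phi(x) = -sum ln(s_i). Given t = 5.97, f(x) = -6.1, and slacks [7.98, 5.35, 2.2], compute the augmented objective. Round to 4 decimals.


Step 1: Compute log-barrier.
ln values: [2.0769, 1.6771, 0.7885]
phi = -(2.0769 + 1.6771 + 0.7885) = -4.5425
Step 2: Compute augmented objective.
t*f(x) = 5.97*-6.1 = -36.417
Total = -36.417 - 4.5425 = -40.9595


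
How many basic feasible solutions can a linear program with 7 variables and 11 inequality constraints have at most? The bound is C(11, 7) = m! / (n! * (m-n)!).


Each vertex corresponds to some choice of n active constraints out of m, so the number of vertices is at most C(m, n) = m! / (n!(m-n)!).
m = 11, n = 7
Numerator: 11 * 10 * 9 * 8 * 7 * 6 * 5
Denominator: 7! = 5040
C(11, 7) = 330
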